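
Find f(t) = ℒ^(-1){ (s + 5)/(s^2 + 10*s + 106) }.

f(t) = exp(-5*t)*cos(9*t)

Rewrite the denominator: s^2 + 10*s + 106 = (s + 5)^2 + 81.
The form in (s + 5) signals a first-shifting-theorem factor e^(-5t).
Since L{cos(9t)} = s/(s^2 + 81), the inverse is e^(-5*t)*cos(9*t).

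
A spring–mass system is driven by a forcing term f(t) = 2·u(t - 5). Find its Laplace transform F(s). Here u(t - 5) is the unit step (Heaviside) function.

F(s) = 2*exp(-5*s)/s

By the second shifting theorem, L{u(t - c)·g(t - c)} = e^(-cs)·G(s) with c = 5 and G(s) = L{g(t)}.
L{2} = 2/s.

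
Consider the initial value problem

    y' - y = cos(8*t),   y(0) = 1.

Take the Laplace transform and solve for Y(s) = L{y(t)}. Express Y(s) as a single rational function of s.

Y(s) = (s^2 + s + 64)/(s^3 - s^2 + 64*s - 64)

Transform both sides with L{·}.
Using L{y'} = sY - y(0) = sY - 1, the left side becomes (s - 1)Y - (1).
The right side is L{cos(8*t)} = s/(s^2 + 64).
So (s - 1)Y = s/(s^2 + 64) + (1).
Divide through and combine into a single rational function.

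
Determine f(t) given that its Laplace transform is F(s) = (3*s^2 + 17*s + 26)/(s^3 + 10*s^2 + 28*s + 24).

Factor the denominator: s^3 + 10*s^2 + 28*s + 24 = (s + 2)^2*(s + 6).
Partial fraction decomposition gives [1/(s + 2)] + [(s + 2)^(-2)] + [2/(s + 6)].
Invert each term: 1/(s + 2) ↔ e^(-2t); 1/(s + 2)^2 ↔ t·e^(-2t); 2/(s + 6) ↔ 2e^(-6t).

f(t) = t*exp(-2*t) + exp(-2*t) + 2*exp(-6*t)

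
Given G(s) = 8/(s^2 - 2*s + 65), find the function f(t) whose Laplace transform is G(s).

f(t) = exp(t)*sin(8*t)

Rewrite the denominator: s^2 - 2*s + 65 = (s - 1)^2 + 64.
The form in (s - 1) signals a first-shifting-theorem factor e^(t).
Since L{sin(8t)} = 8/(s^2 + 64), the inverse is e^(t)*sin(8*t).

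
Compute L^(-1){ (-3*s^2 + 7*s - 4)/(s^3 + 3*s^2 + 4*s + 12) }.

2*sin(2*t) + cos(2*t) - 4*exp(-3*t)

Factor the denominator: s^3 + 3*s^2 + 4*s + 12 = (s + 3)*(s^2 + 4).
Partial fraction decomposition gives [-4/(s + 3)] + [s/(s^2 + 4)] + [4/(s^2 + 4)].
Invert each term: -4/(s + 3) ↔ -4e^(-3t); 1·s/(s^2 + 4) ↔ cos(2t); 2·2/(s^2 + 4) ↔ 2sin(2t).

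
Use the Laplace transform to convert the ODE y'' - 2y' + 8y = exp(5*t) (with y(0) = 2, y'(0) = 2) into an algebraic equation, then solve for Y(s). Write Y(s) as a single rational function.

Transform both sides with L{·}.
With L{y''} = s^2 Y - s·y(0) - y'(0) and L{y'} = sY - y(0), with y(0) = 2, y'(0) = 2: the LHS transforms to (s^2 - 2*s + 8)Y - (2*s - 2).
The right side is L{exp(5*t)} = 1/(s - 5).
So (s^2 - 2*s + 8)Y = 1/(s - 5) + (2*s - 2).
Isolate Y and clear denominators.

Y(s) = (2*s^2 - 12*s + 11)/(s^3 - 7*s^2 + 18*s - 40)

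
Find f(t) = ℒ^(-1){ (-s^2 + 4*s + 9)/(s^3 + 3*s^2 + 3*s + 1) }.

f(t) = 2*t^2*exp(-t) + 6*t*exp(-t) - exp(-t)

Factor the denominator: s^3 + 3*s^2 + 3*s + 1 = (s + 1)^3.
Partial fraction decomposition gives [-1/(s + 1)] + [6/(s + 1)^2] + [4/(s + 1)^3].
Invert each term: -1/(s + 1) ↔ -e^(-t); 6/(s + 1)^2 ↔ 6t·e^(-t); 4/(s + 1)^3 ↔ (2)t^2·e^(-t).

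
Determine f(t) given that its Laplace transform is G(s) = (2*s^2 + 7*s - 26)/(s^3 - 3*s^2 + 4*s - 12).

Factor the denominator: s^3 - 3*s^2 + 4*s - 12 = (s - 3)*(s^2 + 4).
Partial fraction decomposition gives [1/(s - 3)] + [s/(s^2 + 4)] + [10/(s^2 + 4)].
Invert each term: 1/(s - 3) ↔ e^(3t); 1·s/(s^2 + 4) ↔ cos(2t); 5·2/(s^2 + 4) ↔ 5sin(2t).

f(t) = exp(3*t) + 5*sin(2*t) + cos(2*t)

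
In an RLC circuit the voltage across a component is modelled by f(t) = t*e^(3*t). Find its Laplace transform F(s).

L{t} = 1!/s^2 = 1/s^2.
By the first shifting theorem, multiplying by e^(3t) replaces s with s - 3.

F(s) = (s - 3)^(-2)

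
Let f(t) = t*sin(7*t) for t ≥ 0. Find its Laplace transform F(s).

L{sin(7t)} = 7/(s^2 + 49).
Then apply L{t·g(t)} = -d/ds[G(s)] with G(s) = 7/(s^2 + 49):
differentiating 1 time and applying the sign gives 14*s/(s^2 + 49)^2.

F(s) = 14*s/(s^2 + 49)^2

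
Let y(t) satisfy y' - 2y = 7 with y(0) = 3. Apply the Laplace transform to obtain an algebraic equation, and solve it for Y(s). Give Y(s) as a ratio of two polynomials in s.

Apply the Laplace transform to the equation.
The derivative rules (L{y'} = sY - y(0) = sY - 3) turn the left side into (s - 2)Y - (3).
The right side is L{7} = 7/s.
So (s - 2)Y = 7/s + (3).
Isolate Y and clear denominators.

Y(s) = (3*s + 7)/(s^2 - 2*s)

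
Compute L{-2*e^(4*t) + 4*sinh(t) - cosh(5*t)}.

-s/(s^2 - 25) + 4/(s^2 - 1) - 2/(s - 4)

The transform is linear, so treat each term independently.
(-1)·[L{cosh(5t)} = s/(s^2 - 25)]; (-2)·[L{e^(4t)} = 1/(s - 4)]; (4)·[L{sinh(t)} = 1/(s^2 - 1)].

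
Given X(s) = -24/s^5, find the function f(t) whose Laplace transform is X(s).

Since L{t^4} = 4!/s^5 = 24/s^5, the inverse is t^4, scaled by -1.

f(t) = -t^4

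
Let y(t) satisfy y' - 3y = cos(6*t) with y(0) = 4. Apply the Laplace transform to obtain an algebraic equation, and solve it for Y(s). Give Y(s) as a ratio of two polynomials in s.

Y(s) = (4*s^2 + s + 144)/(s^3 - 3*s^2 + 36*s - 108)

Transform both sides with L{·}.
The derivative rules (L{y'} = sY - y(0) = sY - 4) turn the left side into (s - 3)Y - (4).
The right side is L{cos(6*t)} = s/(s^2 + 36).
So (s - 3)Y = s/(s^2 + 36) + (4).
Solve for Y(s) and write it as one ratio of polynomials.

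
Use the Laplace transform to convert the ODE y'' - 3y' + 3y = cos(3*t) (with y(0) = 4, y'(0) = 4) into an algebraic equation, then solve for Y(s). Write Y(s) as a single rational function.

Take the Laplace transform of both sides.
The derivative rules (L{y''} = s^2 Y - s·y(0) - y'(0) and L{y'} = sY - y(0), with y(0) = 4, y'(0) = 4) turn the left side into (s^2 - 3*s + 3)Y - (4*s - 8).
The right side is L{cos(3*t)} = s/(s^2 + 9).
So (s^2 - 3*s + 3)Y = s/(s^2 + 9) + (4*s - 8).
Isolate Y and clear denominators.

Y(s) = (4*s^3 - 8*s^2 + 37*s - 72)/(s^4 - 3*s^3 + 12*s^2 - 27*s + 27)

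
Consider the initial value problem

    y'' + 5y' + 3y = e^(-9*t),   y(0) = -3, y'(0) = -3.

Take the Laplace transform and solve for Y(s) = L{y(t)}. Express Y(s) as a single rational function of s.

Y(s) = (-3*s^2 - 45*s - 161)/(s^3 + 14*s^2 + 48*s + 27)

Transform both sides with L{·}.
With L{y''} = s^2 Y - s·y(0) - y'(0) and L{y'} = sY - y(0), with y(0) = -3, y'(0) = -3: the LHS transforms to (s^2 + 5*s + 3)Y - (-3*s - 18).
The right side is L{e^(-9*t)} = 1/(s + 9).
So (s^2 + 5*s + 3)Y = 1/(s + 9) + (-3*s - 18).
Solve for Y(s) and write it as one ratio of polynomials.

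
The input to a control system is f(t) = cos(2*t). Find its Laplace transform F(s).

F(s) = s/(s^2 + 4)

L{cos(2t)} = s/(s^2 + 4).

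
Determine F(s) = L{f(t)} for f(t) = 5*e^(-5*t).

F(s) = 5/(s + 5)

L{5} = 5/s.
By the first shifting theorem, multiplying by e^(-5t) replaces s with s + 5.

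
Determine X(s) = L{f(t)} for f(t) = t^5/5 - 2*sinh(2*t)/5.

X(s) = -4/(5*(s^2 - 4)) + 24/s^6

The transform is linear, so treat each term independently.
(1/5)·[L{t^5} = 5!/s^6 = 120/s^6]; (-2/5)·[L{sinh(2t)} = 2/(s^2 - 4)].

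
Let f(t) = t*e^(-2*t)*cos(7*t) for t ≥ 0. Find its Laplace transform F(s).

L{cos(7t)} = s/(s^2 + 49).
Multiplying by e^(-2t) shifts s → s + 2, so L{e^(-2*t)*cos(7*t)} = (s + 2)/((s + 2)^2 + 49).
Then apply L{t·g(t)} = -d/ds[G(s)] with G(s) = (s + 2)/((s + 2)^2 + 49):
differentiating 1 time and applying the sign gives (s - 5)*(s + 9)/(s^2 + 4*s + 53)^2.

F(s) = (s - 5)*(s + 9)/(s^2 + 4*s + 53)^2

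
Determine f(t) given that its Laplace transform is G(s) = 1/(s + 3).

f(t) = exp(-3*t)

Since L{e^(-3t)} = 1/(s + 3), the inverse is e^(-3*t).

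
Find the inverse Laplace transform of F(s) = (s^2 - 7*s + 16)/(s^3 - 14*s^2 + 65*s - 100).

6*t*exp(5*t) - 3*exp(5*t) + 4*exp(4*t)

Factor the denominator: s^3 - 14*s^2 + 65*s - 100 = (s - 5)^2*(s - 4).
Partial fraction decomposition gives [-3/(s - 5)] + [6/(s - 5)^2] + [4/(s - 4)].
Invert each term: -3/(s - 5) ↔ -3e^(5t); 6/(s - 5)^2 ↔ 6t·e^(5t); 4/(s - 4) ↔ 4e^(4t).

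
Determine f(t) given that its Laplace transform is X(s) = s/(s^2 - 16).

f(t) = cosh(4*t)

Since L{cosh(4t)} = s/(s^2 - 16), the inverse is cosh(4*t).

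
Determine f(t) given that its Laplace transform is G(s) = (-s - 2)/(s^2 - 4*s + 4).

Factor the denominator: s^2 - 4*s + 4 = (s - 2)^2.
Partial fraction decomposition gives [-1/(s - 2)] + [-4/(s - 2)^2].
Invert each term: -1/(s - 2) ↔ -e^(2t); -4/(s - 2)^2 ↔ -4t·e^(2t).

f(t) = -4*t*exp(2*t) - exp(2*t)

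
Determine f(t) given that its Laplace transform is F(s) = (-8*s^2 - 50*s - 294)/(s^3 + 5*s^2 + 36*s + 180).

Factor the denominator: s^3 + 5*s^2 + 36*s + 180 = (s + 5)*(s^2 + 36).
Partial fraction decomposition gives [-4/(s + 5)] + [-4*s/(s^2 + 36)] + [-30/(s^2 + 36)].
Invert each term: -4/(s + 5) ↔ -4e^(-5t); -4·s/(s^2 + 36) ↔ -4cos(6t); -5·6/(s^2 + 36) ↔ -5sin(6t).

f(t) = -5*sin(6*t) - 4*cos(6*t) - 4*exp(-5*t)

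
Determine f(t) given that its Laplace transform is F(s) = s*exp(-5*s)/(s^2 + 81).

f(t) = Heaviside(t - 5)*(cos(9*t - 45))

The factor e^(-5s) signals a time shift by c = 5 (second shifting theorem).
L{cos(9t)} = s/(s^2 + 81), so L^-1{s/(s^2 + 81)} = cos(9*t).
Hence the inverse is u(t - 5) times that function evaluated at t - 5.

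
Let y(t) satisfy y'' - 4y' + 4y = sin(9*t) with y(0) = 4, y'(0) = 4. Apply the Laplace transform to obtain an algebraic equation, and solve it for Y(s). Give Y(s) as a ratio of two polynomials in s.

Apply the Laplace transform to the equation.
The derivative rules (L{y''} = s^2 Y - s·y(0) - y'(0) and L{y'} = sY - y(0), with y(0) = 4, y'(0) = 4) turn the left side into (s^2 - 4*s + 4)Y - (4*s - 12).
The right side is L{sin(9*t)} = 9/(s^2 + 81).
So (s^2 - 4*s + 4)Y = 9/(s^2 + 81) + (4*s - 12).
Divide through and combine into a single rational function.

Y(s) = (4*s^3 - 12*s^2 + 324*s - 963)/(s^4 - 4*s^3 + 85*s^2 - 324*s + 324)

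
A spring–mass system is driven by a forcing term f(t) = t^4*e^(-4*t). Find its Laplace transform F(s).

F(s) = 24/(s + 4)^5

L{t^4} = 4!/s^5 = 24/s^5.
By the first shifting theorem, multiplying by e^(-4t) replaces s with s + 4.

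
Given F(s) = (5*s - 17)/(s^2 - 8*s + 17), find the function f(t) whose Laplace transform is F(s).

f(t) = 3*exp(4*t)*sin(t) + 5*exp(4*t)*cos(t)

Complete the square in the denominator: s^2 - 8*s + 17 = (s - 4)^2 + 1^2.
Split the numerator to match: 5*s - 17 = 5·(s - 4) + 3·1.
Invert each term: 5·(s - 4)/((s - 4)^2 + 1) ↔ 5e^(4t)cos(t); 3·1/((s - 4)^2 + 1) ↔ 3e^(4t)sin(t).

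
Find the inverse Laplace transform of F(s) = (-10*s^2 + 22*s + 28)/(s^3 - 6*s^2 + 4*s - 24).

Factor the denominator: s^3 - 6*s^2 + 4*s - 24 = (s - 6)*(s^2 + 4).
Partial fraction decomposition gives [-5/(s - 6)] + [-5*s/(s^2 + 4)] + [-8/(s^2 + 4)].
Invert each term: -5/(s - 6) ↔ -5e^(6t); -5·s/(s^2 + 4) ↔ -5cos(2t); -4·2/(s^2 + 4) ↔ -4sin(2t).

-5*exp(6*t) - 4*sin(2*t) - 5*cos(2*t)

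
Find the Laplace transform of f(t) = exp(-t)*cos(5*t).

L{cos(5t)} = s/(s^2 + 25).
By the first shifting theorem, multiplying by e^(-t) replaces s with s + 1.

(s + 1)/((s + 1)^2 + 25)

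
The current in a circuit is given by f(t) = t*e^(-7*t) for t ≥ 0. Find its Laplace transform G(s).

L{e^(-7t)} = 1/(s + 7).
Then apply L{t·g(t)} = -d/ds[H(s)] with H(s) = 1/(s + 7):
differentiating 1 time and applying the sign gives (s + 7)^(-2).

G(s) = (s + 7)^(-2)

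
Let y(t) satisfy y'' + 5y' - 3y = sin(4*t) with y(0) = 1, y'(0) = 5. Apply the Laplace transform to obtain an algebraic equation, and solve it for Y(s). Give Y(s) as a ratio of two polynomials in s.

Y(s) = (s^3 + 10*s^2 + 16*s + 164)/(s^4 + 5*s^3 + 13*s^2 + 80*s - 48)

Take the Laplace transform of both sides.
With L{y''} = s^2 Y - s·y(0) - y'(0) and L{y'} = sY - y(0), with y(0) = 1, y'(0) = 5: the LHS transforms to (s^2 + 5*s - 3)Y - (s + 10).
The right side is L{sin(4*t)} = 4/(s^2 + 16).
So (s^2 + 5*s - 3)Y = 4/(s^2 + 16) + (s + 10).
Isolate Y and clear denominators.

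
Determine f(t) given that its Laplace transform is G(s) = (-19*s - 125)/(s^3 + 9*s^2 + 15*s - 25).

Factor the denominator: s^3 + 9*s^2 + 15*s - 25 = (s - 1)*(s + 5)^2.
Partial fraction decomposition gives [4/(s + 5)] + [5/(s + 5)^2] + [-4/(s - 1)].
Invert each term: 4/(s + 5) ↔ 4e^(-5t); 5/(s + 5)^2 ↔ 5t·e^(-5t); -4/(s - 1) ↔ -4e^(t).

f(t) = 5*t*exp(-5*t) - 4*exp(t) + 4*exp(-5*t)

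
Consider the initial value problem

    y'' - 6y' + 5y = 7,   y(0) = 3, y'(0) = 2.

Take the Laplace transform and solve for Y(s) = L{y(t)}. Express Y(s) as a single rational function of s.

Y(s) = (3*s^2 - 16*s + 7)/(s^3 - 6*s^2 + 5*s)

Laplace-transform each side.
The derivative rules (L{y''} = s^2 Y - s·y(0) - y'(0) and L{y'} = sY - y(0), with y(0) = 3, y'(0) = 2) turn the left side into (s^2 - 6*s + 5)Y - (3*s - 16).
The right side is L{7} = 7/s.
So (s^2 - 6*s + 5)Y = 7/s + (3*s - 16).
Solve for Y(s) and write it as one ratio of polynomials.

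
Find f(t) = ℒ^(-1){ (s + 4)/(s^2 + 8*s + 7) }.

f(t) = exp(-4*t)*cosh(3*t)

Rewrite the denominator: s^2 + 8*s + 7 = (s + 4)^2 - 9.
The form in (s + 4) signals a first-shifting-theorem factor e^(-4t).
Since L{cosh(3t)} = s/(s^2 - 9), the inverse is e^(-4*t)*cosh(3*t).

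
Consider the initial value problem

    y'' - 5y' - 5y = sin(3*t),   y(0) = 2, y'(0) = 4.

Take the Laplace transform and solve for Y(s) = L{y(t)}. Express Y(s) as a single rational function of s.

Y(s) = (2*s^3 - 6*s^2 + 18*s - 51)/(s^4 - 5*s^3 + 4*s^2 - 45*s - 45)

Apply the Laplace transform to the equation.
With L{y''} = s^2 Y - s·y(0) - y'(0) and L{y'} = sY - y(0), with y(0) = 2, y'(0) = 4: the LHS transforms to (s^2 - 5*s - 5)Y - (2*s - 6).
The right side is L{sin(3*t)} = 3/(s^2 + 9).
So (s^2 - 5*s - 5)Y = 3/(s^2 + 9) + (2*s - 6).
Isolate Y and clear denominators.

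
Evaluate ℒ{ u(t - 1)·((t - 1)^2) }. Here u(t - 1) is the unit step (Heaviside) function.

2*exp(-s)/s^3

By the second shifting theorem, L{u(t - c)·g(t - c)} = e^(-cs)·G(s) with c = 1 and G(s) = L{g(t)}.
L{t^2} = 2!/s^3 = 2/s^3.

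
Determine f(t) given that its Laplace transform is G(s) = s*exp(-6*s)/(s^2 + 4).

The factor e^(-6s) signals a time shift by c = 6 (second shifting theorem).
L{cos(2t)} = s/(s^2 + 4), so L^-1{s/(s^2 + 4)} = cos(2*t).
Hence the inverse is u(t - 6) times that function evaluated at t - 6.

f(t) = Heaviside(t - 6)*(cos(2*t - 12))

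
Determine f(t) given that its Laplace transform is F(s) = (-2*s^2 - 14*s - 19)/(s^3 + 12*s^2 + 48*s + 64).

Factor the denominator: s^3 + 12*s^2 + 48*s + 64 = (s + 4)^3.
Partial fraction decomposition gives [-2/(s + 4)] + [2/(s + 4)^2] + [5/(s + 4)^3].
Invert each term: -2/(s + 4) ↔ -2e^(-4t); 2/(s + 4)^2 ↔ 2t·e^(-4t); 5/(s + 4)^3 ↔ (5/2)t^2·e^(-4t).

f(t) = 5*t^2*exp(-4*t)/2 + 2*t*exp(-4*t) - 2*exp(-4*t)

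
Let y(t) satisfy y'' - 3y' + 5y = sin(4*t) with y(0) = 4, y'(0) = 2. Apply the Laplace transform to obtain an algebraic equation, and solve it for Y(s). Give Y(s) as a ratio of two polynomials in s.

Y(s) = (4*s^3 - 10*s^2 + 64*s - 156)/(s^4 - 3*s^3 + 21*s^2 - 48*s + 80)

Laplace-transform each side.
With L{y''} = s^2 Y - s·y(0) - y'(0) and L{y'} = sY - y(0), with y(0) = 4, y'(0) = 2: the LHS transforms to (s^2 - 3*s + 5)Y - (4*s - 10).
The right side is L{sin(4*t)} = 4/(s^2 + 16).
So (s^2 - 3*s + 5)Y = 4/(s^2 + 16) + (4*s - 10).
Solve for Y(s) and write it as one ratio of polynomials.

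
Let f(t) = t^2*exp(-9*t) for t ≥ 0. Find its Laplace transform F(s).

L{e^(-9t)} = 1/(s + 9).
Then apply L{t^2·g(t)} = (-1)^2 d^2/ds^2[G(s)] with G(s) = 1/(s + 9):
differentiating 2 times and applying the sign gives 2/(s + 9)^3.

F(s) = 2/(s + 9)^3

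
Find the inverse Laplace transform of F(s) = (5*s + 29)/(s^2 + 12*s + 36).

-t*exp(-6*t) + 5*exp(-6*t)

Factor the denominator: s^2 + 12*s + 36 = (s + 6)^2.
Partial fraction decomposition gives [5/(s + 6)] + [-1/(s + 6)^2].
Invert each term: 5/(s + 6) ↔ 5e^(-6t); -1/(s + 6)^2 ↔ -t·e^(-6t).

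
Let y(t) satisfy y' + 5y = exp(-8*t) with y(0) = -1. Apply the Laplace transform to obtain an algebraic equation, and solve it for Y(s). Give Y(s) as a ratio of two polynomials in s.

Laplace-transform each side.
Using L{y'} = sY - y(0) = sY - (-1), the left side becomes (s + 5)Y - (-1).
The right side is L{exp(-8*t)} = 1/(s + 8).
So (s + 5)Y = 1/(s + 8) + (-1).
Solve for Y(s) and write it as one ratio of polynomials.

Y(s) = (-s - 7)/(s^2 + 13*s + 40)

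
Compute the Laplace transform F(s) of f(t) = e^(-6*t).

L{e^(-6t)} = 1/(s + 6).

F(s) = 1/(s + 6)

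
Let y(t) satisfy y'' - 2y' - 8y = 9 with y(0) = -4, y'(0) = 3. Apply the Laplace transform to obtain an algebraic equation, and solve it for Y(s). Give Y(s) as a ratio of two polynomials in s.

Y(s) = (-4*s^2 + 11*s + 9)/(s^3 - 2*s^2 - 8*s)

Take the Laplace transform of both sides.
With L{y''} = s^2 Y - s·y(0) - y'(0) and L{y'} = sY - y(0), with y(0) = -4, y'(0) = 3: the LHS transforms to (s^2 - 2*s - 8)Y - (-4*s + 11).
The right side is L{9} = 9/s.
So (s^2 - 2*s - 8)Y = 9/s + (-4*s + 11).
Isolate Y and clear denominators.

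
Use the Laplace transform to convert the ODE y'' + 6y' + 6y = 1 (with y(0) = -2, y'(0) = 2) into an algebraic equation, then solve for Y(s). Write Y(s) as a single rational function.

Transform both sides with L{·}.
With L{y''} = s^2 Y - s·y(0) - y'(0) and L{y'} = sY - y(0), with y(0) = -2, y'(0) = 2: the LHS transforms to (s^2 + 6*s + 6)Y - (-2*s - 10).
The right side is L{1} = 1/s.
So (s^2 + 6*s + 6)Y = 1/s + (-2*s - 10).
Divide through and combine into a single rational function.

Y(s) = (-2*s^2 - 10*s + 1)/(s^3 + 6*s^2 + 6*s)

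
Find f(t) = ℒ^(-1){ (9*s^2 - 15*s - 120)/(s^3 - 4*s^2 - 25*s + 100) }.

f(t) = 3*exp(5*t) + 4*exp(4*t) + 2*exp(-5*t)

Factor the denominator: s^3 - 4*s^2 - 25*s + 100 = (s - 5)*(s - 4)*(s + 5).
Partial fraction decomposition gives [4/(s - 4)] + [2/(s + 5)] + [3/(s - 5)].
Invert each term: 4/(s - 4) ↔ 4e^(4t); 2/(s + 5) ↔ 2e^(-5t); 3/(s - 5) ↔ 3e^(5t).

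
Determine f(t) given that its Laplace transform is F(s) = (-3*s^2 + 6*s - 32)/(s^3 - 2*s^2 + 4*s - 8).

Factor the denominator: s^3 - 2*s^2 + 4*s - 8 = (s - 2)*(s^2 + 4).
Partial fraction decomposition gives [-4/(s - 2)] + [s/(s^2 + 4)] + [8/(s^2 + 4)].
Invert each term: -4/(s - 2) ↔ -4e^(2t); 1·s/(s^2 + 4) ↔ cos(2t); 4·2/(s^2 + 4) ↔ 4sin(2t).

f(t) = -4*exp(2*t) + 4*sin(2*t) + cos(2*t)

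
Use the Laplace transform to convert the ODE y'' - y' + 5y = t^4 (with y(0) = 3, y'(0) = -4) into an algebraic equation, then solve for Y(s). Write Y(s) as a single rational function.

Y(s) = (3*s^6 - 7*s^5 + 24)/(s^7 - s^6 + 5*s^5)

Apply the Laplace transform to the equation.
With L{y''} = s^2 Y - s·y(0) - y'(0) and L{y'} = sY - y(0), with y(0) = 3, y'(0) = -4: the LHS transforms to (s^2 - s + 5)Y - (3*s - 7).
The right side is L{t^4} = 24/s^5.
So (s^2 - s + 5)Y = 24/s^5 + (3*s - 7).
Solve for Y(s) and write it as one ratio of polynomials.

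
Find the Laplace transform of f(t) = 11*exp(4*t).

11/(s - 4)

L{11} = 11/s.
By the first shifting theorem, multiplying by e^(4t) replaces s with s - 4.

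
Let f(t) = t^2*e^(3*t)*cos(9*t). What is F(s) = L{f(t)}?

L{cos(9t)} = s/(s^2 + 81).
Multiplying by e^(3t) shifts s → s - 3, so L{e^(3*t)*cos(9*t)} = (s - 3)/((s - 3)^2 + 81).
Then apply L{t^2·g(t)} = (-1)^2 d^2/ds^2[G(s)] with G(s) = (s - 3)/((s - 3)^2 + 81):
differentiating 2 times and applying the sign gives 2*(s - 3)*(s^2 - 6*s - 234)/(s^2 - 6*s + 90)^3.

F(s) = 2*(s - 3)*(s^2 - 6*s - 234)/(s^2 - 6*s + 90)^3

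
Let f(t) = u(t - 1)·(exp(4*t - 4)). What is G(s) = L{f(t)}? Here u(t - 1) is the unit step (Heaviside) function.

By the second shifting theorem, L{u(t - c)·g(t - c)} = e^(-cs)·H(s) with c = 1 and H(s) = L{g(t)}.
L{e^(4t)} = 1/(s - 4).

G(s) = exp(-s)/(s - 4)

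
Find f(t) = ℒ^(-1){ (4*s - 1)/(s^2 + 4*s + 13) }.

f(t) = -3*exp(-2*t)*sin(3*t) + 4*exp(-2*t)*cos(3*t)

Complete the square in the denominator: s^2 + 4*s + 13 = (s + 2)^2 + 3^2.
Split the numerator to match: 4*s - 1 = 4·(s + 2) - 3·3.
Invert each term: 4·(s + 2)/((s + 2)^2 + 9) ↔ 4e^(-2t)cos(3t); -3·3/((s + 2)^2 + 9) ↔ -3e^(-2t)sin(3t).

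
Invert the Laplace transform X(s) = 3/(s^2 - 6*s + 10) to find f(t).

f(t) = 3*exp(3*t)*sin(t)

Rewrite the denominator: s^2 - 6*s + 10 = (s - 3)^2 + 1.
The form in (s - 3) signals a first-shifting-theorem factor e^(3t).
Since L{sin(t)} = 1/(s^2 + 1), the inverse is e^(3*t)*sin(t), scaled by 3.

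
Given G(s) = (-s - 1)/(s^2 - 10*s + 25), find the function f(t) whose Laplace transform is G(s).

f(t) = -6*t*exp(5*t) - exp(5*t)

Factor the denominator: s^2 - 10*s + 25 = (s - 5)^2.
Partial fraction decomposition gives [-1/(s - 5)] + [-6/(s - 5)^2].
Invert each term: -1/(s - 5) ↔ -e^(5t); -6/(s - 5)^2 ↔ -6t·e^(5t).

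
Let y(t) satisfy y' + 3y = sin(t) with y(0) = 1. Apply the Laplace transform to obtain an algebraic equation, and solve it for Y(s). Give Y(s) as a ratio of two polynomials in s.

Y(s) = (s^2 + 2)/(s^3 + 3*s^2 + s + 3)

Laplace-transform each side.
With L{y'} = sY - y(0) = sY - 1: the LHS transforms to (s + 3)Y - (1).
The right side is L{sin(t)} = 1/(s^2 + 1).
So (s + 3)Y = 1/(s^2 + 1) + (1).
Solve for Y(s) and write it as one ratio of polynomials.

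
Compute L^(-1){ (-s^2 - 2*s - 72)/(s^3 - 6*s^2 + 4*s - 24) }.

-3*exp(6*t) + 5*sin(2*t) + 2*cos(2*t)

Factor the denominator: s^3 - 6*s^2 + 4*s - 24 = (s - 6)*(s^2 + 4).
Partial fraction decomposition gives [-3/(s - 6)] + [2*s/(s^2 + 4)] + [10/(s^2 + 4)].
Invert each term: -3/(s - 6) ↔ -3e^(6t); 2·s/(s^2 + 4) ↔ 2cos(2t); 5·2/(s^2 + 4) ↔ 5sin(2t).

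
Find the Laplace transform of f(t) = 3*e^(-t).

L{3} = 3/s.
By the first shifting theorem, multiplying by e^(-t) replaces s with s + 1.

3/(s + 1)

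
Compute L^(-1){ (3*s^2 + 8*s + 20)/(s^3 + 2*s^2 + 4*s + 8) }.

3*sin(2*t) + cos(2*t) + 2*exp(-2*t)

Factor the denominator: s^3 + 2*s^2 + 4*s + 8 = (s + 2)*(s^2 + 4).
Partial fraction decomposition gives [2/(s + 2)] + [s/(s^2 + 4)] + [6/(s^2 + 4)].
Invert each term: 2/(s + 2) ↔ 2e^(-2t); 1·s/(s^2 + 4) ↔ cos(2t); 3·2/(s^2 + 4) ↔ 3sin(2t).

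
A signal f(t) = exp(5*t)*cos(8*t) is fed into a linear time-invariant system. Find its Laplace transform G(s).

L{cos(8t)} = s/(s^2 + 64).
By the first shifting theorem, multiplying by e^(5t) replaces s with s - 5.

G(s) = (s - 5)/((s - 5)^2 + 64)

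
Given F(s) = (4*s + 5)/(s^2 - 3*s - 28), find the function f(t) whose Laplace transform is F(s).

Factor the denominator: s^2 - 3*s - 28 = (s - 7)*(s + 4).
Partial fraction decomposition gives [1/(s + 4)] + [3/(s - 7)].
Invert each term: 1/(s + 4) ↔ e^(-4t); 3/(s - 7) ↔ 3e^(7t).

f(t) = 3*exp(7*t) + exp(-4*t)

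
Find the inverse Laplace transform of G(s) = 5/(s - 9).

Since L{e^(9t)} = 1/(s - 9), the inverse is exp(9*t), scaled by 5.

5*exp(9*t)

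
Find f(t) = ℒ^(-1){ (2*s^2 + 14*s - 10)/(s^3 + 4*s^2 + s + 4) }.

Factor the denominator: s^3 + 4*s^2 + s + 4 = (s + 4)*(s^2 + 1).
Partial fraction decomposition gives [-2/(s + 4)] + [4*s/(s^2 + 1)] + [-2/(s^2 + 1)].
Invert each term: -2/(s + 4) ↔ -2e^(-4t); 4·s/(s^2 + 1) ↔ 4cos(t); -2·1/(s^2 + 1) ↔ -2sin(t).

f(t) = -2*sin(t) + 4*cos(t) - 2*exp(-4*t)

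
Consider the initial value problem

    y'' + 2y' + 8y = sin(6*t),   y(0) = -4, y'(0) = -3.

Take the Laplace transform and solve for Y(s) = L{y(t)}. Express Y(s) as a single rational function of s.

Y(s) = (-4*s^3 - 11*s^2 - 144*s - 390)/(s^4 + 2*s^3 + 44*s^2 + 72*s + 288)

Laplace-transform each side.
With L{y''} = s^2 Y - s·y(0) - y'(0) and L{y'} = sY - y(0), with y(0) = -4, y'(0) = -3: the LHS transforms to (s^2 + 2*s + 8)Y - (-4*s - 11).
The right side is L{sin(6*t)} = 6/(s^2 + 36).
So (s^2 + 2*s + 8)Y = 6/(s^2 + 36) + (-4*s - 11).
Isolate Y and clear denominators.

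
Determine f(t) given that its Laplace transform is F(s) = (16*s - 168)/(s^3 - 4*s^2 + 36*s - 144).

Factor the denominator: s^3 - 4*s^2 + 36*s - 144 = (s - 4)*(s^2 + 36).
Partial fraction decomposition gives [-2/(s - 4)] + [2*s/(s^2 + 36)] + [24/(s^2 + 36)].
Invert each term: -2/(s - 4) ↔ -2e^(4t); 2·s/(s^2 + 36) ↔ 2cos(6t); 4·6/(s^2 + 36) ↔ 4sin(6t).

f(t) = -2*exp(4*t) + 4*sin(6*t) + 2*cos(6*t)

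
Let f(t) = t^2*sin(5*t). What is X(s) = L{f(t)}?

X(s) = 10*(3*s^2 - 25)/(s^2 + 25)^3

L{sin(5t)} = 5/(s^2 + 25).
Then apply L{t^2·g(t)} = (-1)^2 d^2/ds^2[G(s)] with G(s) = 5/(s^2 + 25):
differentiating 2 times and applying the sign gives 10*(3*s^2 - 25)/(s^2 + 25)^3.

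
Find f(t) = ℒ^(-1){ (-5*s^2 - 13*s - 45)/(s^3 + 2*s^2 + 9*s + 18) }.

f(t) = -3*sin(3*t) - 2*cos(3*t) - 3*exp(-2*t)

Factor the denominator: s^3 + 2*s^2 + 9*s + 18 = (s + 2)*(s^2 + 9).
Partial fraction decomposition gives [-3/(s + 2)] + [-2*s/(s^2 + 9)] + [-9/(s^2 + 9)].
Invert each term: -3/(s + 2) ↔ -3e^(-2t); -2·s/(s^2 + 9) ↔ -2cos(3t); -3·3/(s^2 + 9) ↔ -3sin(3t).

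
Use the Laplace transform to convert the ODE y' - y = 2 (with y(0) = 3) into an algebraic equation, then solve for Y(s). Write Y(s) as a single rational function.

Take the Laplace transform of both sides.
Using L{y'} = sY - y(0) = sY - 3, the left side becomes (s - 1)Y - (3).
The right side is L{2} = 2/s.
So (s - 1)Y = 2/s + (3).
Isolate Y and clear denominators.

Y(s) = (3*s + 2)/(s^2 - s)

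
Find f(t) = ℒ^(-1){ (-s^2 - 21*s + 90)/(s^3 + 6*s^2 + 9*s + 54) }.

Factor the denominator: s^3 + 6*s^2 + 9*s + 54 = (s + 6)*(s^2 + 9).
Partial fraction decomposition gives [4/(s + 6)] + [-5*s/(s^2 + 9)] + [9/(s^2 + 9)].
Invert each term: 4/(s + 6) ↔ 4e^(-6t); -5·s/(s^2 + 9) ↔ -5cos(3t); 3·3/(s^2 + 9) ↔ 3sin(3t).

f(t) = 3*sin(3*t) - 5*cos(3*t) + 4*exp(-6*t)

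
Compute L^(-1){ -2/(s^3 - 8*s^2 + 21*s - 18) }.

-2*t*exp(3*t) + 2*exp(3*t) - 2*exp(2*t)

Factor the denominator: s^3 - 8*s^2 + 21*s - 18 = (s - 3)^2*(s - 2).
Partial fraction decomposition gives [2/(s - 3)] + [-2/(s - 3)^2] + [-2/(s - 2)].
Invert each term: 2/(s - 3) ↔ 2e^(3t); -2/(s - 3)^2 ↔ -2t·e^(3t); -2/(s - 2) ↔ -2e^(2t).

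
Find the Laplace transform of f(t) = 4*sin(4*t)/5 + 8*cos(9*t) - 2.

8*s/(s^2 + 81) + 16/(5*(s^2 + 16)) - 2/s

Apply the Laplace transform termwise.
(4/5)·[L{sin(4t)} = 4/(s^2 + 16)]; L{-2} = -2/s; (8)·[L{cos(9t)} = s/(s^2 + 81)].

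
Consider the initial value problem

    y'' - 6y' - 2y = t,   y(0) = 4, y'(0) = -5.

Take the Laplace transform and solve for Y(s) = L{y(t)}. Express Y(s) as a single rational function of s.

Y(s) = (4*s^3 - 29*s^2 + 1)/(s^4 - 6*s^3 - 2*s^2)

Take the Laplace transform of both sides.
Using L{y''} = s^2 Y - s·y(0) - y'(0) and L{y'} = sY - y(0), with y(0) = 4, y'(0) = -5, the left side becomes (s^2 - 6*s - 2)Y - (4*s - 29).
The right side is L{t} = s^(-2).
So (s^2 - 6*s - 2)Y = s^(-2) + (4*s - 29).
Divide through and combine into a single rational function.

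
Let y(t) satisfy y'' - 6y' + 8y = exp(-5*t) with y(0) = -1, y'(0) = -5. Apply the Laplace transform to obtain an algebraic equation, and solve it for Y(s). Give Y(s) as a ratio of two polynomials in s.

Take the Laplace transform of both sides.
Using L{y''} = s^2 Y - s·y(0) - y'(0) and L{y'} = sY - y(0), with y(0) = -1, y'(0) = -5, the left side becomes (s^2 - 6*s + 8)Y - (-s + 1).
The right side is L{exp(-5*t)} = 1/(s + 5).
So (s^2 - 6*s + 8)Y = 1/(s + 5) + (-s + 1).
Isolate Y and clear denominators.

Y(s) = (-s^2 - 4*s + 6)/(s^3 - s^2 - 22*s + 40)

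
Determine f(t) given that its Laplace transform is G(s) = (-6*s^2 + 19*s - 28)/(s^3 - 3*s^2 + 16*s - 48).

Factor the denominator: s^3 - 3*s^2 + 16*s - 48 = (s - 3)*(s^2 + 16).
Partial fraction decomposition gives [-1/(s - 3)] + [-5*s/(s^2 + 16)] + [4/(s^2 + 16)].
Invert each term: -1/(s - 3) ↔ -e^(3t); -5·s/(s^2 + 16) ↔ -5cos(4t); 1·4/(s^2 + 16) ↔ sin(4t).

f(t) = -exp(3*t) + sin(4*t) - 5*cos(4*t)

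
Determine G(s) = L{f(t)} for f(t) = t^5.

G(s) = 120/s^6

L{t^5} = 5!/s^6 = 120/s^6.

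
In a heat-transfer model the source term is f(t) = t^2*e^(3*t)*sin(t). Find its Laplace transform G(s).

G(s) = 2*(3*s^2 - 18*s + 26)/(s^2 - 6*s + 10)^3

L{sin(t)} = 1/(s^2 + 1).
Multiplying by e^(3t) shifts s → s - 3, so L{e^(3*t)*sin(t)} = 1/((s - 3)^2 + 1).
Then apply L{t^2·g(t)} = (-1)^2 d^2/ds^2[H(s)] with H(s) = 1/((s - 3)^2 + 1):
differentiating 2 times and applying the sign gives 2*(3*s^2 - 18*s + 26)/(s^2 - 6*s + 10)^3.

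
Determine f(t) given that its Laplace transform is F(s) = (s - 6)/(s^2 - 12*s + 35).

f(t) = exp(6*t)*cosh(t)

Rewrite the denominator: s^2 - 12*s + 35 = (s - 6)^2 - 1.
The form in (s - 6) signals a first-shifting-theorem factor e^(6t).
Since L{cosh(t)} = s/(s^2 - 1), the inverse is exp(6*t)*cosh(t).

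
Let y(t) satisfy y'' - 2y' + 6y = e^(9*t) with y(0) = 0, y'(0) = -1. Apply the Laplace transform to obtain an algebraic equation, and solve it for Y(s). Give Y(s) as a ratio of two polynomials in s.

Take the Laplace transform of both sides.
Using L{y''} = s^2 Y - s·y(0) - y'(0) and L{y'} = sY - y(0), with y(0) = 0, y'(0) = -1, the left side becomes (s^2 - 2*s + 6)Y - (-1).
The right side is L{e^(9*t)} = 1/(s - 9).
So (s^2 - 2*s + 6)Y = 1/(s - 9) + (-1).
Solve for Y(s) and write it as one ratio of polynomials.

Y(s) = (-s + 10)/(s^3 - 11*s^2 + 24*s - 54)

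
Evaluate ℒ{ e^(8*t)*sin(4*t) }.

4/((s - 8)^2 + 16)

L{sin(4t)} = 4/(s^2 + 16).
By the first shifting theorem, multiplying by e^(8t) replaces s with s - 8.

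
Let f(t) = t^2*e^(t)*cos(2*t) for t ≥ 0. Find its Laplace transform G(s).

L{cos(2t)} = s/(s^2 + 4).
Multiplying by e^(t) shifts s → s - 1, so L{e^(t)*cos(2*t)} = (s - 1)/((s - 1)^2 + 4).
Then apply L{t^2·g(t)} = (-1)^2 d^2/ds^2[H(s)] with H(s) = (s - 1)/((s - 1)^2 + 4):
differentiating 2 times and applying the sign gives 2*(s - 1)*(s^2 - 2*s - 11)/(s^2 - 2*s + 5)^3.

G(s) = 2*(s - 1)*(s^2 - 2*s - 11)/(s^2 - 2*s + 5)^3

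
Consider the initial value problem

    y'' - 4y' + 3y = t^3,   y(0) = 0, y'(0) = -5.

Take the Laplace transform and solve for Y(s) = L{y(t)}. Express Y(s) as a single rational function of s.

Y(s) = (-5*s^4 + 6)/(s^6 - 4*s^5 + 3*s^4)

Take the Laplace transform of both sides.
Using L{y''} = s^2 Y - s·y(0) - y'(0) and L{y'} = sY - y(0), with y(0) = 0, y'(0) = -5, the left side becomes (s^2 - 4*s + 3)Y - (-5).
The right side is L{t^3} = 6/s^4.
So (s^2 - 4*s + 3)Y = 6/s^4 + (-5).
Divide through and combine into a single rational function.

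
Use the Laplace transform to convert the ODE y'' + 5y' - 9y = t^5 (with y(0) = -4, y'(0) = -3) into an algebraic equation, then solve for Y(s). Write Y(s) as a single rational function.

Y(s) = (-4*s^7 - 23*s^6 + 120)/(s^8 + 5*s^7 - 9*s^6)

Transform both sides with L{·}.
The derivative rules (L{y''} = s^2 Y - s·y(0) - y'(0) and L{y'} = sY - y(0), with y(0) = -4, y'(0) = -3) turn the left side into (s^2 + 5*s - 9)Y - (-4*s - 23).
The right side is L{t^5} = 120/s^6.
So (s^2 + 5*s - 9)Y = 120/s^6 + (-4*s - 23).
Isolate Y and clear denominators.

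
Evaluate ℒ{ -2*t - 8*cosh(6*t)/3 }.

Apply the Laplace transform termwise.
(-8/3)·[L{cosh(6t)} = s/(s^2 - 36)]; (-2)·[L{t} = 1!/s^2 = 1/s^2].

-8*s/(3*(s^2 - 36)) - 2/s^2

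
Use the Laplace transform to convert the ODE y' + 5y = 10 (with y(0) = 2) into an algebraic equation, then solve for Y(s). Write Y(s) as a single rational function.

Laplace-transform each side.
Using L{y'} = sY - y(0) = sY - 2, the left side becomes (s + 5)Y - (2).
The right side is L{10} = 10/s.
So (s + 5)Y = 10/s + (2).
Solve for Y(s) and write it as one ratio of polynomials.

Y(s) = 2/s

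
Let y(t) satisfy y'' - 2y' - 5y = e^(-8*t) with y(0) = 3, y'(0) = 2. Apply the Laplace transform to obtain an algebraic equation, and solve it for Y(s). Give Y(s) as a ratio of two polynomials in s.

Y(s) = (3*s^2 + 20*s - 31)/(s^3 + 6*s^2 - 21*s - 40)

Apply the Laplace transform to the equation.
Using L{y''} = s^2 Y - s·y(0) - y'(0) and L{y'} = sY - y(0), with y(0) = 3, y'(0) = 2, the left side becomes (s^2 - 2*s - 5)Y - (3*s - 4).
The right side is L{e^(-8*t)} = 1/(s + 8).
So (s^2 - 2*s - 5)Y = 1/(s + 8) + (3*s - 4).
Divide through and combine into a single rational function.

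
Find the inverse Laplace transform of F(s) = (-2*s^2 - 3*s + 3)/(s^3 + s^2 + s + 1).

sin(t) - 4*cos(t) + 2*exp(-t)

Factor the denominator: s^3 + s^2 + s + 1 = (s + 1)*(s^2 + 1).
Partial fraction decomposition gives [2/(s + 1)] + [-4*s/(s^2 + 1)] + [1/(s^2 + 1)].
Invert each term: 2/(s + 1) ↔ 2e^(-t); -4·s/(s^2 + 1) ↔ -4cos(t); 1·1/(s^2 + 1) ↔ sin(t).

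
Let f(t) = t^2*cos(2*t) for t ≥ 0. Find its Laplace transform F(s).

F(s) = 2*s*(s^2 - 12)/(s^2 + 4)^3

L{cos(2t)} = s/(s^2 + 4).
Then apply L{t^2·g(t)} = (-1)^2 d^2/ds^2[G(s)] with G(s) = s/(s^2 + 4):
differentiating 2 times and applying the sign gives 2*s*(s^2 - 12)/(s^2 + 4)^3.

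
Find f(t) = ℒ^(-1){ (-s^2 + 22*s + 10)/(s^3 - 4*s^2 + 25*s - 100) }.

Factor the denominator: s^3 - 4*s^2 + 25*s - 100 = (s - 4)*(s^2 + 25).
Partial fraction decomposition gives [2/(s - 4)] + [-3*s/(s^2 + 25)] + [10/(s^2 + 25)].
Invert each term: 2/(s - 4) ↔ 2e^(4t); -3·s/(s^2 + 25) ↔ -3cos(5t); 2·5/(s^2 + 25) ↔ 2sin(5t).

f(t) = 2*exp(4*t) + 2*sin(5*t) - 3*cos(5*t)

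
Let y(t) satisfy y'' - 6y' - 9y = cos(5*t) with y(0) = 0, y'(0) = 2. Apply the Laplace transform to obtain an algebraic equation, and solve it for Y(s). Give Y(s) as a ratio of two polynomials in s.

Take the Laplace transform of both sides.
The derivative rules (L{y''} = s^2 Y - s·y(0) - y'(0) and L{y'} = sY - y(0), with y(0) = 0, y'(0) = 2) turn the left side into (s^2 - 6*s - 9)Y - (2).
The right side is L{cos(5*t)} = s/(s^2 + 25).
So (s^2 - 6*s - 9)Y = s/(s^2 + 25) + (2).
Isolate Y and clear denominators.

Y(s) = (2*s^2 + s + 50)/(s^4 - 6*s^3 + 16*s^2 - 150*s - 225)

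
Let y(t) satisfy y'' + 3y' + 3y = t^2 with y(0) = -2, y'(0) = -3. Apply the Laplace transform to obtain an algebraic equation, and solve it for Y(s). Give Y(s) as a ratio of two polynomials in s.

Y(s) = (-2*s^4 - 9*s^3 + 2)/(s^5 + 3*s^4 + 3*s^3)

Take the Laplace transform of both sides.
Using L{y''} = s^2 Y - s·y(0) - y'(0) and L{y'} = sY - y(0), with y(0) = -2, y'(0) = -3, the left side becomes (s^2 + 3*s + 3)Y - (-2*s - 9).
The right side is L{t^2} = 2/s^3.
So (s^2 + 3*s + 3)Y = 2/s^3 + (-2*s - 9).
Solve for Y(s) and write it as one ratio of polynomials.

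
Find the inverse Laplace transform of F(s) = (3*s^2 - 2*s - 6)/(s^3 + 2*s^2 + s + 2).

Factor the denominator: s^3 + 2*s^2 + s + 2 = (s + 2)*(s^2 + 1).
Partial fraction decomposition gives [2/(s + 2)] + [s/(s^2 + 1)] + [-4/(s^2 + 1)].
Invert each term: 2/(s + 2) ↔ 2e^(-2t); 1·s/(s^2 + 1) ↔ cos(t); -4·1/(s^2 + 1) ↔ -4sin(t).

-4*sin(t) + cos(t) + 2*exp(-2*t)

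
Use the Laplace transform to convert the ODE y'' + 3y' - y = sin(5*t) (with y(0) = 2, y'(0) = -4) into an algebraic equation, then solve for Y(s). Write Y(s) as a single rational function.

Y(s) = (2*s^3 + 2*s^2 + 50*s + 55)/(s^4 + 3*s^3 + 24*s^2 + 75*s - 25)

Apply the Laplace transform to the equation.
Using L{y''} = s^2 Y - s·y(0) - y'(0) and L{y'} = sY - y(0), with y(0) = 2, y'(0) = -4, the left side becomes (s^2 + 3*s - 1)Y - (2*s + 2).
The right side is L{sin(5*t)} = 5/(s^2 + 25).
So (s^2 + 3*s - 1)Y = 5/(s^2 + 25) + (2*s + 2).
Isolate Y and clear denominators.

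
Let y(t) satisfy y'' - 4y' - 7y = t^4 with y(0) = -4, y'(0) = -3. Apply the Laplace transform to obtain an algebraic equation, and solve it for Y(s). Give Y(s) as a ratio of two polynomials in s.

Y(s) = (-4*s^6 + 13*s^5 + 24)/(s^7 - 4*s^6 - 7*s^5)

Transform both sides with L{·}.
With L{y''} = s^2 Y - s·y(0) - y'(0) and L{y'} = sY - y(0), with y(0) = -4, y'(0) = -3: the LHS transforms to (s^2 - 4*s - 7)Y - (-4*s + 13).
The right side is L{t^4} = 24/s^5.
So (s^2 - 4*s - 7)Y = 24/s^5 + (-4*s + 13).
Solve for Y(s) and write it as one ratio of polynomials.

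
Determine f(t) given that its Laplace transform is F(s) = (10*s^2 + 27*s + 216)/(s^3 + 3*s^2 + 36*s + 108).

Factor the denominator: s^3 + 3*s^2 + 36*s + 108 = (s + 3)*(s^2 + 36).
Partial fraction decomposition gives [5/(s + 3)] + [5*s/(s^2 + 36)] + [12/(s^2 + 36)].
Invert each term: 5/(s + 3) ↔ 5e^(-3t); 5·s/(s^2 + 36) ↔ 5cos(6t); 2·6/(s^2 + 36) ↔ 2sin(6t).

f(t) = 2*sin(6*t) + 5*cos(6*t) + 5*exp(-3*t)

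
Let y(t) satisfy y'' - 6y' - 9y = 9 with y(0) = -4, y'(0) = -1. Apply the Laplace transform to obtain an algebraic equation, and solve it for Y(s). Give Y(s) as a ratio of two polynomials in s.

Y(s) = (-4*s^2 + 23*s + 9)/(s^3 - 6*s^2 - 9*s)

Transform both sides with L{·}.
Using L{y''} = s^2 Y - s·y(0) - y'(0) and L{y'} = sY - y(0), with y(0) = -4, y'(0) = -1, the left side becomes (s^2 - 6*s - 9)Y - (-4*s + 23).
The right side is L{9} = 9/s.
So (s^2 - 6*s - 9)Y = 9/s + (-4*s + 23).
Isolate Y and clear denominators.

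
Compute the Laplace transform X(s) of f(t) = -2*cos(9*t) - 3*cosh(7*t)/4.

X(s) = -2*s/(s^2 + 81) - 3*s/(4*(s^2 - 49))

By linearity of the Laplace transform, transform each term separately.
(-3/4)·[L{cosh(7t)} = s/(s^2 - 49)]; (-2)·[L{cos(9t)} = s/(s^2 + 81)].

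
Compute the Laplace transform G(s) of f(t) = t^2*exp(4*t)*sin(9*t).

G(s) = 54*(s^2 - 8*s - 11)/(s^2 - 8*s + 97)^3

L{sin(9t)} = 9/(s^2 + 81).
Multiplying by e^(4t) shifts s → s - 4, so L{exp(4*t)*sin(9*t)} = 9/((s - 4)^2 + 81).
Then apply L{t^2·g(t)} = (-1)^2 d^2/ds^2[H(s)] with H(s) = 9/((s - 4)^2 + 81):
differentiating 2 times and applying the sign gives 54*(s^2 - 8*s - 11)/(s^2 - 8*s + 97)^3.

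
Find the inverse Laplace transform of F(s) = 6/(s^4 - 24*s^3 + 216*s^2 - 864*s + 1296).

t^3*exp(6*t)

Rewrite the denominator: s^4 - 24*s^3 + 216*s^2 - 864*s + 1296 = (s - 6)^4.
The form in (s - 6) signals a first-shifting-theorem factor e^(6t).
Since L{t^3} = 3!/s^4 = 6/s^4, the inverse is t^3*e^(6*t).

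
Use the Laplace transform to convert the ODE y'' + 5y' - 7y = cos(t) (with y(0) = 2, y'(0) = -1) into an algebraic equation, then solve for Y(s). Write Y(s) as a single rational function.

Y(s) = (2*s^3 + 9*s^2 + 3*s + 9)/(s^4 + 5*s^3 - 6*s^2 + 5*s - 7)

Laplace-transform each side.
The derivative rules (L{y''} = s^2 Y - s·y(0) - y'(0) and L{y'} = sY - y(0), with y(0) = 2, y'(0) = -1) turn the left side into (s^2 + 5*s - 7)Y - (2*s + 9).
The right side is L{cos(t)} = s/(s^2 + 1).
So (s^2 + 5*s - 7)Y = s/(s^2 + 1) + (2*s + 9).
Divide through and combine into a single rational function.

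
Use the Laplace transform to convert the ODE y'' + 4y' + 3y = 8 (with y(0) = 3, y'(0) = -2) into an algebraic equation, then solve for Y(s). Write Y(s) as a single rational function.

Take the Laplace transform of both sides.
Using L{y''} = s^2 Y - s·y(0) - y'(0) and L{y'} = sY - y(0), with y(0) = 3, y'(0) = -2, the left side becomes (s^2 + 4*s + 3)Y - (3*s + 10).
The right side is L{8} = 8/s.
So (s^2 + 4*s + 3)Y = 8/s + (3*s + 10).
Divide through and combine into a single rational function.

Y(s) = (3*s^2 + 10*s + 8)/(s^3 + 4*s^2 + 3*s)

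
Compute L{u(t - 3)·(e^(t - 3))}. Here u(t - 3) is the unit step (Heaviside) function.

By the second shifting theorem, L{u(t - c)·g(t - c)} = e^(-cs)·G(s) with c = 3 and G(s) = L{g(t)}.
L{e^(t)} = 1/(s - 1).

exp(-3*s)/(s - 1)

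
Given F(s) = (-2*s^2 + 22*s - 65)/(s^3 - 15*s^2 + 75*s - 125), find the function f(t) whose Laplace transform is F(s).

Factor the denominator: s^3 - 15*s^2 + 75*s - 125 = (s - 5)^3.
Partial fraction decomposition gives [-2/(s - 5)] + [2/(s - 5)^2] + [-5/(s - 5)^3].
Invert each term: -2/(s - 5) ↔ -2e^(5t); 2/(s - 5)^2 ↔ 2t·e^(5t); -5/(s - 5)^3 ↔ (-5/2)t^2·e^(5t).

f(t) = -5*t^2*exp(5*t)/2 + 2*t*exp(5*t) - 2*exp(5*t)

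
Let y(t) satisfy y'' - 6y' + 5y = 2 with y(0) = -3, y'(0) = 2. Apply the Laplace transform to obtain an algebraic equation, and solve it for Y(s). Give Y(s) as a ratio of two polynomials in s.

Y(s) = (-3*s^2 + 20*s + 2)/(s^3 - 6*s^2 + 5*s)

Take the Laplace transform of both sides.
Using L{y''} = s^2 Y - s·y(0) - y'(0) and L{y'} = sY - y(0), with y(0) = -3, y'(0) = 2, the left side becomes (s^2 - 6*s + 5)Y - (-3*s + 20).
The right side is L{2} = 2/s.
So (s^2 - 6*s + 5)Y = 2/s + (-3*s + 20).
Divide through and combine into a single rational function.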